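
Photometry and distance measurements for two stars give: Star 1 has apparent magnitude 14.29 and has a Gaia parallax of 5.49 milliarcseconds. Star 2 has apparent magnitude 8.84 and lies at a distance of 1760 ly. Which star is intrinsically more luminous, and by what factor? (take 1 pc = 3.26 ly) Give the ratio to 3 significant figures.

Star 2 is more luminous, by a factor of 1330.

Star 1: p = 5.49 mas = 5.49×10^-3″ → d = 1/p = 182.1 pc
Star 1: M = m − 5 log₁₀ d + 5 = 14.29 − 5·2.2604 + 5 = 7.988
Star 2: d = 1760 ly / 3.26 = 539.9 pc
Star 2: M = m − 5 log₁₀ d + 5 = 8.84 − 5·2.7323 + 5 = 0.179
ΔM = M_1 − M_2 = 7.988 − (0.179) = 7.809; smaller M is more luminous → Star 2.
L ratio = 10^(0.4 |ΔM|) = 10^3.124 = 1330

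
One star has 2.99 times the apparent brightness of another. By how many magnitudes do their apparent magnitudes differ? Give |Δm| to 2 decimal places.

Pogson: Δm = −2.5 log₁₀(ratio) = −2.5 log₁₀(2.99) = −2.5 × 0.4757 = -1.189

|Δm| ≈ 1.19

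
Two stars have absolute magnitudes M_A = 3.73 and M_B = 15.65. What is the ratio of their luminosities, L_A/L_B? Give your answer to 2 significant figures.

L_A/L_B ≈ 59000

ΔM = M_A − M_B = -11.92
L_A/L_B = 10^(−0.4 ΔM) = 10^4.768 = 58610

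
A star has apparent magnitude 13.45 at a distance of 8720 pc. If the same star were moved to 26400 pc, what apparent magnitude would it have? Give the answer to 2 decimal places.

Flux ∝ 1/d², so Δm = 5 log₁₀(d₂/d₁) = 5 log₁₀(26400/8720) = 2.405
m₂ = m₁ + Δm = 13.45 + (2.405) = 15.855

m ≈ 15.86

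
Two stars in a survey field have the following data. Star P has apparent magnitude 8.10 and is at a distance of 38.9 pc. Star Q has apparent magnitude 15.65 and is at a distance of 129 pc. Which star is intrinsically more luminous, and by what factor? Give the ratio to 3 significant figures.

Star P: M = m − 5 log₁₀ d + 5 = 8.10 − 5·1.5899 + 5 = 5.150
Star Q: M = m − 5 log₁₀ d + 5 = 15.65 − 5·2.1106 + 5 = 10.097
ΔM = M_P − M_Q = 5.150 − (10.097) = -4.947; smaller M is more luminous → Star P.
L ratio = 10^(0.4 |ΔM|) = 10^1.979 = 95.22

Star P is more luminous, by a factor of 95.2.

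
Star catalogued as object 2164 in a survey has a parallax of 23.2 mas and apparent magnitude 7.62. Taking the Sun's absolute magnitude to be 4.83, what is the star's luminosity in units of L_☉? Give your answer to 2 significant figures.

d = 1/p = 1000/23.2 mas = 43.10 pc
M = m − 5 log₁₀ d + 5 = 7.62 − 5·1.6345 + 5 = 4.447
M − M_☉ = 4.447 − 4.83 = -0.383
L/L_☉ = 10^(−0.4 × -0.383) = 1.422

L/L_☉ ≈ 1.4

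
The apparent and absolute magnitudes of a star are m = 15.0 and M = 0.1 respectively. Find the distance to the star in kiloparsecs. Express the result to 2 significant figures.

μ = m − M = 14.900
m − M = 5 log₁₀ d − 5
log₁₀ d = (m − M)/5 + 1 = 3.9800
d = 10^3.9800 = 9550 pc
= 9.550 kpc

d ≈ 9.5 kpc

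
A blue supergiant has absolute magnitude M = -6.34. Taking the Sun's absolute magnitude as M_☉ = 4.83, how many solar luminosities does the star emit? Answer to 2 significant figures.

M − M_☉ = -6.34 − 4.83 = -11.170
L/L_☉ = 10^(−0.4 (M − M_☉)) = 10^4.468 = 29380

L/L_☉ ≈ 29000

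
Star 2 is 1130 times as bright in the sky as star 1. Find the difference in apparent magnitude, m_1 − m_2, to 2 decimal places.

Pogson: Δm = −2.5 log₁₀(ratio) = −2.5 log₁₀(1130) = −2.5 × 3.0531 = -7.633
Star 2 is brighter so has the smaller magnitude: m_1 − m_2 is positive.

m_1 − m_2 ≈ 7.63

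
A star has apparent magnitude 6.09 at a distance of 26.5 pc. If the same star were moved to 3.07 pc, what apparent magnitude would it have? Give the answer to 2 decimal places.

m ≈ 1.41

Flux ∝ 1/d², so Δm = 5 log₁₀(d₂/d₁) = 5 log₁₀(3.07/26.5) = -4.681
m₂ = m₁ + Δm = 6.09 + (-4.681) = 1.409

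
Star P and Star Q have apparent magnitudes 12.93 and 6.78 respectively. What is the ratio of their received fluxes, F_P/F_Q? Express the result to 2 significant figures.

Magnitude difference = 6.15
Flux ratio = 10^(−0.4 Δm) = 10^(−0.4 × 6.15) = 10^-2.460 = 3.467×10^-3

F_P/F_Q ≈ 3.5×10^-3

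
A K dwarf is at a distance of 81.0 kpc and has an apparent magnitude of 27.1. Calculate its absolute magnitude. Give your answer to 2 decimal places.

M ≈ 7.56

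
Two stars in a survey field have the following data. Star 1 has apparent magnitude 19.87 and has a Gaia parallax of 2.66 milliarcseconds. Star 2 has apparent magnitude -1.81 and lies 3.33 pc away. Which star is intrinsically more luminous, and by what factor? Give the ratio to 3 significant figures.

Star 2 is more luminous, by a factor of 36900.

Star 1: p = 2.66 mas = 2.66×10^-3″ → d = 1/p = 375.9 pc
Star 1: M = m − 5 log₁₀ d + 5 = 19.87 − 5·2.5751 + 5 = 11.994
Star 2: M = m − 5 log₁₀ d + 5 = -1.81 − 5·0.5224 + 5 = 0.578
ΔM = M_1 − M_2 = 11.994 − (0.578) = 11.417; smaller M is more luminous → Star 2.
L ratio = 10^(0.4 |ΔM|) = 10^4.567 = 36870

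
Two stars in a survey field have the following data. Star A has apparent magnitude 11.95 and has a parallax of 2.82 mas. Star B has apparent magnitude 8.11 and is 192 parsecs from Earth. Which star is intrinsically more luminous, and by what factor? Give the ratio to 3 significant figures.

Star B is more luminous, by a factor of 10.1.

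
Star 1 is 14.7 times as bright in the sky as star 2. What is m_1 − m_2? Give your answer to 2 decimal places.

Pogson: Δm = −2.5 log₁₀(ratio) = −2.5 log₁₀(14.7) = −2.5 × 1.1673 = -2.918
Star 1 is brighter, so it has the smaller magnitude: the difference is negative.

m_1 − m_2 ≈ -2.92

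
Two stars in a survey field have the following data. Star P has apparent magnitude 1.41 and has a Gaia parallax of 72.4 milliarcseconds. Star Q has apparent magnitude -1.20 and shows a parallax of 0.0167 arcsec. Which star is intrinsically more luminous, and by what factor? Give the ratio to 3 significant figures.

Star Q is more luminous, by a factor of 208.

Star P: p = 72.4 mas = 0.0724″ → d = 1/p = 13.81 pc
Star P: M = m − 5 log₁₀ d + 5 = 1.41 − 5·1.1403 + 5 = 0.709
Star Q: d = 1/p = 1/0.0167″ = 59.88 pc
Star Q: M = m − 5 log₁₀ d + 5 = -1.20 − 5·1.7773 + 5 = -5.086
ΔM = M_P − M_Q = 0.709 − (-5.086) = 5.795; smaller M is more luminous → Star Q.
L ratio = 10^(0.4 |ΔM|) = 10^2.318 = 208.0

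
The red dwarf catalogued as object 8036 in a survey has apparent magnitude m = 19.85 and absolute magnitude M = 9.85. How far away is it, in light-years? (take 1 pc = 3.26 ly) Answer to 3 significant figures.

d ≈ 3260 ly

μ = m − M = 10.000
m − M = 5 log₁₀ d − 5
log₁₀ d = (m − M)/5 + 1 = 3.0000
d = 10^3.0000 = 1000 pc
= 3260 ly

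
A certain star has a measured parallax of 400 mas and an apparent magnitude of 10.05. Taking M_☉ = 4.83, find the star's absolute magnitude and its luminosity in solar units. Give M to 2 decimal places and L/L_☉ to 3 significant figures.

M ≈ 13.06; L/L_☉ ≈ 5.10×10^-4

d = 1/p = 1000/400 mas = 2.500 pc
M = m − 5 log₁₀ d + 5 = 10.05 − 5·0.3979 + 5 = 13.060
M − M_☉ = 13.060 − 4.83 = 8.230
L/L_☉ = 10^(−0.4 × 8.230) = 5.104×10^-4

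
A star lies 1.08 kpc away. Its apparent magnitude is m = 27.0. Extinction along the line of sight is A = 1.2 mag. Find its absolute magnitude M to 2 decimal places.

d = 1.08 kpc = 1080 pc
5 log₁₀(d/10 pc) = 5 log₁₀(1080) − 5 = 10.167
M = m − 5 log₁₀(d/10) − A = 27.0 − 10.167 − 1.2 = 15.633

M ≈ 15.63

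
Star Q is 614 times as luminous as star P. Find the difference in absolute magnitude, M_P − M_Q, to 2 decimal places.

M_P − M_Q ≈ 6.97

Pogson: ΔM = −2.5 log₁₀(ratio) = −2.5 log₁₀(614) = −2.5 × 2.7882 = -6.970
Star Q is brighter so has the smaller magnitude: M_P − M_Q is positive.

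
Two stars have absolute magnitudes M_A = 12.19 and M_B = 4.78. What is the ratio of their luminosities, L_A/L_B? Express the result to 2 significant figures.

L_A/L_B ≈ 1.1×10^-3

ΔM = M_A − M_B = 7.41
L_A/L_B = 10^(−0.4 ΔM) = 10^-2.964 = 1.086×10^-3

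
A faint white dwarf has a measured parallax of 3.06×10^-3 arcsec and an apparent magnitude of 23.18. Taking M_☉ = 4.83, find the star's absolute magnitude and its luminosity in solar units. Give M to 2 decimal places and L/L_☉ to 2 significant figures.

d = 1/p = 1/3.06×10^-3″ = 326.8 pc
M = m − 5 log₁₀ d + 5 = 23.18 − 5·2.5143 + 5 = 15.609
M − M_☉ = 15.609 − 4.83 = 10.779
L/L_☉ = 10^(−0.4 × 10.779) = 4.882×10^-5

M ≈ 15.61; L/L_☉ ≈ 4.9×10^-5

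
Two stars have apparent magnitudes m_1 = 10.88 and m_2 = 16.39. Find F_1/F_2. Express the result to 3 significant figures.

F_1/F_2 ≈ 160

Magnitude difference = -5.51
Flux ratio = 10^(−0.4 Δm) = 10^(−0.4 × -5.51) = 10^2.204 = 160.0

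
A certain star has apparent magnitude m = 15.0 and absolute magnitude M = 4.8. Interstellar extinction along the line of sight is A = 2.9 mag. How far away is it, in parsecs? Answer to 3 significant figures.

d ≈ 288 pc

m − M = 5 log₁₀(d/10 pc) + A  ⇒  15.0 − (4.8) − 2.9 = 5 log₁₀(d/10)
7.300 = 5 log₁₀(d/10)
log₁₀ d = (m − M − A)/5 + 1 = 2.4600
d = 10^2.4600 = 288.4 pc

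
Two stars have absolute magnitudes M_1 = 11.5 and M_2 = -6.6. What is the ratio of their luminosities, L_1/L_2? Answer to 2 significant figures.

ΔM = M_1 − M_2 = 18.1
L_1/L_2 = 10^(−0.4 ΔM) = 10^-7.240 = 5.754×10^-8

L_1/L_2 ≈ 5.8×10^-8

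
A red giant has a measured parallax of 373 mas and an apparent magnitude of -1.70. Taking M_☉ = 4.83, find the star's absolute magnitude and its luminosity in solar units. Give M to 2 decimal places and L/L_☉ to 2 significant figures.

M ≈ 1.16; L/L_☉ ≈ 29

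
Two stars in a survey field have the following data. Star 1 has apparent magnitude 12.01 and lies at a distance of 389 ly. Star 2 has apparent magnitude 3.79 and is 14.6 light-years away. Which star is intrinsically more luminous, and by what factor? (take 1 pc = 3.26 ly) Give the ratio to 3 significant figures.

Star 2 is more luminous, by a factor of 2.73.

Star 1: d = 389 ly / 3.26 = 119.3 pc
Star 1: M = m − 5 log₁₀ d + 5 = 12.01 − 5·2.0767 + 5 = 6.626
Star 2: d = 14.6 ly / 3.26 = 4.479 pc
Star 2: M = m − 5 log₁₀ d + 5 = 3.79 − 5·0.6511 + 5 = 5.534
ΔM = M_1 − M_2 = 6.626 − (5.534) = 1.092; smaller M is more luminous → Star 2.
L ratio = 10^(0.4 |ΔM|) = 10^0.437 = 2.734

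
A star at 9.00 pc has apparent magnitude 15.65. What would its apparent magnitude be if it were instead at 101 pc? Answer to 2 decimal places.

m ≈ 20.90

Flux ∝ 1/d², so Δm = 5 log₁₀(d₂/d₁) = 5 log₁₀(101/9.00) = 5.250
m₂ = m₁ + Δm = 15.65 + (5.250) = 20.900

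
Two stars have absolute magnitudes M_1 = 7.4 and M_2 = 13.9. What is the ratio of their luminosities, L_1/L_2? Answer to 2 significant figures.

ΔM = M_1 − M_2 = -6.5
L_1/L_2 = 10^(−0.4 ΔM) = 10^2.600 = 398.1

L_1/L_2 ≈ 400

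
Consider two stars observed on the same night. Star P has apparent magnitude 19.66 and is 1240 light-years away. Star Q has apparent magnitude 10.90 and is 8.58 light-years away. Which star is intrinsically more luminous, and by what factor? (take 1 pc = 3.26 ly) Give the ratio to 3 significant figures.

Star P is more luminous, by a factor of 6.54.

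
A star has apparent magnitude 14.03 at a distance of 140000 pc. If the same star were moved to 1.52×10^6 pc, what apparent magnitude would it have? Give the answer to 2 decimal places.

m ≈ 19.21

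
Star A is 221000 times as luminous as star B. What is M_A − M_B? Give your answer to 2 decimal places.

M_A − M_B ≈ -13.36

Pogson: ΔM = −2.5 log₁₀(ratio) = −2.5 log₁₀(221000) = −2.5 × 5.3444 = -13.361
Star A is brighter, so it has the smaller magnitude: the difference is negative.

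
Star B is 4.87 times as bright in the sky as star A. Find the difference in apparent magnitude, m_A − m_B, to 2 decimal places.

m_A − m_B ≈ 1.72

Pogson: Δm = −2.5 log₁₀(ratio) = −2.5 log₁₀(4.87) = −2.5 × 0.6875 = -1.719
Star B is brighter so has the smaller magnitude: m_A − m_B is positive.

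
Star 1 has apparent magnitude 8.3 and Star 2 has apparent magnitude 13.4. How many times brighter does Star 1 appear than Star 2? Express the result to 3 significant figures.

110

Magnitude difference = -5.1
Flux ratio = 10^(−0.4 Δm) = 10^(−0.4 × -5.1) = 10^2.040 = 109.6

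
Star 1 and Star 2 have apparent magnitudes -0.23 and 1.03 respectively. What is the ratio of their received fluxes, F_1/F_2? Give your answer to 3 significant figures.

F_1/F_2 ≈ 3.19

Δm = -0.23 − (1.03) = -1.26
Flux ratio = 10^(−0.4 Δm) = 10^(−0.4 × -1.26) = 10^0.504 = 3.192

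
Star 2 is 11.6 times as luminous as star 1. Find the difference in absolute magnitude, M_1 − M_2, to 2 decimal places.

M_1 − M_2 ≈ 2.66

Pogson: ΔM = −2.5 log₁₀(ratio) = −2.5 log₁₀(11.6) = −2.5 × 1.0645 = -2.661
Star 2 is brighter so has the smaller magnitude: M_1 − M_2 is positive.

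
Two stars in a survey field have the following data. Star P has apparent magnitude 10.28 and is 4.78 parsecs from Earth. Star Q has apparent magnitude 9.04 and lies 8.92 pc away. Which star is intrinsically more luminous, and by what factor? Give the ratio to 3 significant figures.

Star P: M = m − 5 log₁₀ d + 5 = 10.28 − 5·0.6794 + 5 = 11.883
Star Q: M = m − 5 log₁₀ d + 5 = 9.04 − 5·0.9504 + 5 = 9.288
ΔM = M_P − M_Q = 11.883 − (9.288) = 2.595; smaller M is more luminous → Star Q.
L ratio = 10^(0.4 |ΔM|) = 10^1.038 = 10.91

Star Q is more luminous, by a factor of 10.9.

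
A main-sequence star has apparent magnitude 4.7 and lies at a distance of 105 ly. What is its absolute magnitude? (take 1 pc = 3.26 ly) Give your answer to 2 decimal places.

d = 105 ly / 3.26 = 32.21 pc
5 log₁₀(d/10 pc) = 5 log₁₀(32.21) − 5 = 2.540
M = m − 5 log₁₀(d/10) = 4.7 − 2.540 = 2.160

M ≈ 2.16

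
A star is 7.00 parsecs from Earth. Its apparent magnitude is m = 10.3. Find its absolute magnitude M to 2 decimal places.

5 log₁₀(d/10 pc) = 5 log₁₀(7.000) − 5 = -0.775
M = m − 5 log₁₀(d/10) = 10.3 + 0.775 = 11.075

M ≈ 11.07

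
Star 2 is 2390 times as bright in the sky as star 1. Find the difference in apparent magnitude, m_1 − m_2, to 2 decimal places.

Pogson: Δm = −2.5 log₁₀(ratio) = −2.5 log₁₀(2390) = −2.5 × 3.3784 = -8.446
Star 2 is brighter so has the smaller magnitude: m_1 − m_2 is positive.

m_1 − m_2 ≈ 8.45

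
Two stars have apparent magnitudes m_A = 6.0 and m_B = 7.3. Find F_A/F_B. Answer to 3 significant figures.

F_A/F_B ≈ 3.31

Δm = 6.0 − (7.3) = -1.3
Flux ratio = 10^(−0.4 Δm) = 10^(−0.4 × -1.3) = 10^0.520 = 3.311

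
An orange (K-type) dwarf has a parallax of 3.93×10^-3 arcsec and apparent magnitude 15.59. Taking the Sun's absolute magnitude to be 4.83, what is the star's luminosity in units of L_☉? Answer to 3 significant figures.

d = 1/p = 1/3.93×10^-3″ = 254.5 pc
M = m − 5 log₁₀ d + 5 = 15.59 − 5·2.4056 + 5 = 8.562
M − M_☉ = 8.562 − 4.83 = 3.732
L/L_☉ = 10^(−0.4 × 3.732) = 0.03215

L/L_☉ ≈ 0.0322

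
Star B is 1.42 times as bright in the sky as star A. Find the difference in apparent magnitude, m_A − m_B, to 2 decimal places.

Pogson: Δm = −2.5 log₁₀(ratio) = −2.5 log₁₀(1.42) = −2.5 × 0.1523 = -0.381
Star B is brighter so has the smaller magnitude: m_A − m_B is positive.

m_A − m_B ≈ 0.38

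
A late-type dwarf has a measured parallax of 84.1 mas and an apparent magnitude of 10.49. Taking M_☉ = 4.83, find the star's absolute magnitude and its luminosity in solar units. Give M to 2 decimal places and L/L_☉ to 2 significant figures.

M ≈ 10.11; L/L_☉ ≈ 7.7×10^-3

d = 1/p = 1000/84.1 mas = 11.89 pc
M = m − 5 log₁₀ d + 5 = 10.49 − 5·1.0752 + 5 = 10.114
M − M_☉ = 10.114 − 4.83 = 5.284
L/L_☉ = 10^(−0.4 × 5.284) = 7.699×10^-3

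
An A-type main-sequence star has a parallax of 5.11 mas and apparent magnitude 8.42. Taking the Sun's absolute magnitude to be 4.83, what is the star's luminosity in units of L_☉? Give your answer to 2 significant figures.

d = 1/p = 1000/5.11 mas = 195.7 pc
M = m − 5 log₁₀ d + 5 = 8.42 − 5·2.2916 + 5 = 1.962
M − M_☉ = 1.962 − 4.83 = -2.868
L/L_☉ = 10^(−0.4 × -2.868) = 14.03

L/L_☉ ≈ 14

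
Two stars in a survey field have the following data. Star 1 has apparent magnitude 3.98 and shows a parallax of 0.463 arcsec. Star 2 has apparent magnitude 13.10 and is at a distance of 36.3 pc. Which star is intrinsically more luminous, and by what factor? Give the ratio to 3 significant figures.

Star 1 is more luminous, by a factor of 15.7.

Star 1: d = 1/p = 1/0.463″ = 2.160 pc
Star 1: M = m − 5 log₁₀ d + 5 = 3.98 − 5·0.3344 + 5 = 7.308
Star 2: M = m − 5 log₁₀ d + 5 = 13.10 − 5·1.5599 + 5 = 10.300
ΔM = M_1 − M_2 = 7.308 − (10.300) = -2.993; smaller M is more luminous → Star 1.
L ratio = 10^(0.4 |ΔM|) = 10^1.197 = 15.74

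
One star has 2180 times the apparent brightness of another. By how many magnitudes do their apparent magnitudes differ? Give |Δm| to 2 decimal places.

|Δm| ≈ 8.35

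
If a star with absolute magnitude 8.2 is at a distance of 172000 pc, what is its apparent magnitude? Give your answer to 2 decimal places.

m = M + 5 log₁₀ d − 5 = 8.2 + 5·5.2355 − 5 = 29.378

m ≈ 29.38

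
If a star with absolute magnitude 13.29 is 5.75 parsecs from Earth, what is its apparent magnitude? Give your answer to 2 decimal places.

m = M + 5 log₁₀ d − 5 = 13.29 + 5·0.7597 − 5 = 12.088

m ≈ 12.09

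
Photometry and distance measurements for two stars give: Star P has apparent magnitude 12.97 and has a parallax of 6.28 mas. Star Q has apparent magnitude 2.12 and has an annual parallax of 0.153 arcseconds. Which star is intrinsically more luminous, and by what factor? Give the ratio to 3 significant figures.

Star Q is more luminous, by a factor of 36.9.

Star P: p = 6.28 mas = 6.28×10^-3″ → d = 1/p = 159.2 pc
Star P: M = m − 5 log₁₀ d + 5 = 12.97 − 5·2.2020 + 5 = 6.960
Star Q: d = 1/p = 1/0.153″ = 6.536 pc
Star Q: M = m − 5 log₁₀ d + 5 = 2.12 − 5·0.8153 + 5 = 3.043
ΔM = M_P − M_Q = 6.960 − (3.043) = 3.916; smaller M is more luminous → Star Q.
L ratio = 10^(0.4 |ΔM|) = 10^1.567 = 36.86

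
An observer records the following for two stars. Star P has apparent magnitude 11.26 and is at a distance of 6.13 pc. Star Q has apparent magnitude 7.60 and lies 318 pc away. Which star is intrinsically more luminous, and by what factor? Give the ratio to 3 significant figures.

Star P: M = m − 5 log₁₀ d + 5 = 11.26 − 5·0.7875 + 5 = 12.323
Star Q: M = m − 5 log₁₀ d + 5 = 7.60 − 5·2.5024 + 5 = 0.088
ΔM = M_P − M_Q = 12.323 − (0.088) = 12.235; smaller M is more luminous → Star Q.
L ratio = 10^(0.4 |ΔM|) = 10^4.894 = 78330

Star Q is more luminous, by a factor of 78300.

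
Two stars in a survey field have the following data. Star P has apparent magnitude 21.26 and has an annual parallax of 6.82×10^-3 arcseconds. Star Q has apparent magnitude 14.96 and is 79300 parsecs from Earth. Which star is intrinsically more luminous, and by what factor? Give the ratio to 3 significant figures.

Star P: d = 1/p = 1/6.82×10^-3″ = 146.6 pc
Star P: M = m − 5 log₁₀ d + 5 = 21.26 − 5·2.1662 + 5 = 15.429
Star Q: M = m − 5 log₁₀ d + 5 = 14.96 − 5·4.8993 + 5 = -4.536
ΔM = M_P − M_Q = 15.429 − (-4.536) = 19.965; smaller M is more luminous → Star Q.
L ratio = 10^(0.4 |ΔM|) = 10^7.986 = 9.685×10^7

Star Q is more luminous, by a factor of 9.69×10^7.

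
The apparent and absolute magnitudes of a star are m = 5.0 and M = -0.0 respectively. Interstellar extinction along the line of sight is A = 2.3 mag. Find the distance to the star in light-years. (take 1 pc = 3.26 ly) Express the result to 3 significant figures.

d ≈ 113 ly

m − M = 5 log₁₀(d/10 pc) + A  ⇒  5.0 − (-0.0) − 2.3 = 5 log₁₀(d/10)
2.700 = 5 log₁₀(d/10)
log₁₀ d = (m − M − A)/5 + 1 = 1.5400
d = 10^1.5400 = 34.67 pc
= 113.0 ly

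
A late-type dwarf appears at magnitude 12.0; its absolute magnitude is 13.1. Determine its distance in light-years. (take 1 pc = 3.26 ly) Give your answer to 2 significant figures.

μ = m − M = -1.100
m − M = 5 log₁₀ d − 5
log₁₀ d = (m − M)/5 + 1 = 0.7800
d = 10^0.7800 = 6.026 pc
= 19.64 ly

d ≈ 20 ly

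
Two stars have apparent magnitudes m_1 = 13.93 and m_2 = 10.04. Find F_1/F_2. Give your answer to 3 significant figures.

F_1/F_2 ≈ 0.0278

Δm = 13.93 − (10.04) = 3.89
Flux ratio = 10^(−0.4 Δm) = 10^(−0.4 × 3.89) = 10^-1.556 = 0.02780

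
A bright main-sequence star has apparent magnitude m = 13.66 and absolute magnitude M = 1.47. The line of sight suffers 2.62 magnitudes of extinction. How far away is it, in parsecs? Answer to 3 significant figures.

d ≈ 820 pc

m − M = 5 log₁₀(d/10 pc) + A  ⇒  13.66 − (1.47) − 2.62 = 5 log₁₀(d/10)
9.570 = 5 log₁₀(d/10)
log₁₀ d = (m − M − A)/5 + 1 = 2.9140
d = 10^2.9140 = 820.4 pc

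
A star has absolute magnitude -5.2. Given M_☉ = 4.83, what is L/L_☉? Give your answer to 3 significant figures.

M − M_☉ = -5.2 − 4.83 = -10.030
L/L_☉ = 10^(−0.4 (M − M_☉)) = 10^4.012 = 10280

L/L_☉ ≈ 10300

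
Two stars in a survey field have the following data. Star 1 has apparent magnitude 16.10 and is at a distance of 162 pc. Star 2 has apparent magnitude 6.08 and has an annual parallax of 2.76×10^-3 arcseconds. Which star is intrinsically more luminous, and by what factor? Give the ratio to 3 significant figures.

Star 2 is more luminous, by a factor of 51000.

Star 1: M = m − 5 log₁₀ d + 5 = 16.10 − 5·2.2095 + 5 = 10.052
Star 2: d = 1/p = 1/2.76×10^-3″ = 362.3 pc
Star 2: M = m − 5 log₁₀ d + 5 = 6.08 − 5·2.5591 + 5 = -1.715
ΔM = M_1 − M_2 = 10.052 − (-1.715) = 11.768; smaller M is more luminous → Star 2.
L ratio = 10^(0.4 |ΔM|) = 10^4.707 = 50950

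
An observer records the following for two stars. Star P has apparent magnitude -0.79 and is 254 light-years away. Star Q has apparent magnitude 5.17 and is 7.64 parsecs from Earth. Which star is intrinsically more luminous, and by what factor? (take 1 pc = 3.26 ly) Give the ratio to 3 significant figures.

Star P is more luminous, by a factor of 25200.

Star P: d = 254 ly / 3.26 = 77.91 pc
Star P: M = m − 5 log₁₀ d + 5 = -0.79 − 5·1.8916 + 5 = -5.248
Star Q: M = m − 5 log₁₀ d + 5 = 5.17 − 5·0.8831 + 5 = 5.755
ΔM = M_P − M_Q = -5.248 − (5.755) = -11.003; smaller M is more luminous → Star P.
L ratio = 10^(0.4 |ΔM|) = 10^4.401 = 25180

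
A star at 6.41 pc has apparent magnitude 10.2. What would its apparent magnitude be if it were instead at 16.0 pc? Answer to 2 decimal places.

m ≈ 12.19

Flux ∝ 1/d², so Δm = 5 log₁₀(d₂/d₁) = 5 log₁₀(16.0/6.41) = 1.986
m₂ = m₁ + Δm = 10.2 + (1.986) = 12.186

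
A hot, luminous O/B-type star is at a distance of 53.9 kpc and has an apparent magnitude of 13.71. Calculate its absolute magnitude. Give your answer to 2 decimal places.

d = 53.9 kpc = 53900 pc
5 log₁₀(d/10 pc) = 5 log₁₀(53900) − 5 = 18.658
M = m − 5 log₁₀(d/10) = 13.71 − 18.658 = -4.948

M ≈ -4.95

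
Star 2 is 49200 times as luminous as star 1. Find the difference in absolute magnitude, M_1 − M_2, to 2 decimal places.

M_1 − M_2 ≈ 11.73

Pogson: ΔM = −2.5 log₁₀(ratio) = −2.5 log₁₀(49200) = −2.5 × 4.6920 = -11.730
Star 2 is brighter so has the smaller magnitude: M_1 − M_2 is positive.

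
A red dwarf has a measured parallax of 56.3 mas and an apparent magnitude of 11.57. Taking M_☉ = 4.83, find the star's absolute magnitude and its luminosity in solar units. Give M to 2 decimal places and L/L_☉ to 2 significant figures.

M ≈ 10.32; L/L_☉ ≈ 6.4×10^-3

d = 1/p = 1000/56.3 mas = 17.76 pc
M = m − 5 log₁₀ d + 5 = 11.57 − 5·1.2495 + 5 = 10.323
M − M_☉ = 10.323 − 4.83 = 5.493
L/L_☉ = 10^(−0.4 × 5.493) = 6.353×10^-3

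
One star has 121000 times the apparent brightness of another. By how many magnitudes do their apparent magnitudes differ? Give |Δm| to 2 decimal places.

|Δm| ≈ 12.71

Pogson: Δm = −2.5 log₁₀(ratio) = −2.5 log₁₀(121000) = −2.5 × 5.0828 = -12.707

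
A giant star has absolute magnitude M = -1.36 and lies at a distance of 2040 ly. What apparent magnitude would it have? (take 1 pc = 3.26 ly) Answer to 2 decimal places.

d = 2040 ly / 3.26 = 625.8 pc
m = M + 5 log₁₀ d − 5 = -1.36 + 5·2.7964 − 5 = 7.622

m ≈ 7.62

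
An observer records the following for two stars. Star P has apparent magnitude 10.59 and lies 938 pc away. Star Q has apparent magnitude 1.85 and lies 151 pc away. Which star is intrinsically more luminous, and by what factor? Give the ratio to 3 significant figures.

Star P: M = m − 5 log₁₀ d + 5 = 10.59 − 5·2.9722 + 5 = 0.729
Star Q: M = m − 5 log₁₀ d + 5 = 1.85 − 5·2.1790 + 5 = -4.045
ΔM = M_P − M_Q = 0.729 − (-4.045) = 4.774; smaller M is more luminous → Star Q.
L ratio = 10^(0.4 |ΔM|) = 10^1.910 = 81.20

Star Q is more luminous, by a factor of 81.2.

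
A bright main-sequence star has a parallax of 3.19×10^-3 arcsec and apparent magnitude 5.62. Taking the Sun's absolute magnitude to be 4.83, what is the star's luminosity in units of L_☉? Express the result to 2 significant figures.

L/L_☉ ≈ 470

d = 1/p = 1/3.19×10^-3″ = 313.5 pc
M = m − 5 log₁₀ d + 5 = 5.62 − 5·2.4962 + 5 = -1.861
M − M_☉ = -1.861 − 4.83 = -6.691
L/L_☉ = 10^(−0.4 × -6.691) = 474.7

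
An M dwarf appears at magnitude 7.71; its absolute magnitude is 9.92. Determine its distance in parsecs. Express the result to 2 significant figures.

d ≈ 3.6 pc

μ = m − M = -2.210
m − M = 5 log₁₀ d − 5
log₁₀ d = (m − M)/5 + 1 = 0.5580
d = 10^0.5580 = 3.614 pc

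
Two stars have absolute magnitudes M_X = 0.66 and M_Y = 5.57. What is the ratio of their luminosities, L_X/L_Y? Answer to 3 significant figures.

ΔM = M_X − M_Y = -4.91
L_X/L_Y = 10^(−0.4 ΔM) = 10^1.964 = 92.04

L_X/L_Y ≈ 92.0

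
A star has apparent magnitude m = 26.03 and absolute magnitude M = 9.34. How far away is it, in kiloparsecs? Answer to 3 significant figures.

Distance modulus: m − M = 26.03 − (9.34) = 16.690
m − M = 5 log₁₀ d − 5
log₁₀ d = (m − M)/5 + 1 = 4.3380
d = 10^4.3380 = 21780 pc
= 21.78 kpc

d ≈ 21.8 kpc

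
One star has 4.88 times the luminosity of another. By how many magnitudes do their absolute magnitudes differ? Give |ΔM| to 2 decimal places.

Pogson: ΔM = −2.5 log₁₀(ratio) = −2.5 log₁₀(4.88) = −2.5 × 0.6884 = -1.721

|ΔM| ≈ 1.72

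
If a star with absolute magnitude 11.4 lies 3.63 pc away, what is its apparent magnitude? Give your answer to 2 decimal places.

m = M + 5 log₁₀ d − 5 = 11.4 + 5·0.5599 − 5 = 9.200

m ≈ 9.20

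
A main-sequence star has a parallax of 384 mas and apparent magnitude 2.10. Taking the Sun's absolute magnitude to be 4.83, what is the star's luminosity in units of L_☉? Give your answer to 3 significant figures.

d = 1/p = 1000/384 mas = 2.604 pc
M = m − 5 log₁₀ d + 5 = 2.10 − 5·0.4157 + 5 = 5.022
M − M_☉ = 5.022 − 4.83 = 0.192
L/L_☉ = 10^(−0.4 × 0.192) = 0.8382

L/L_☉ ≈ 0.838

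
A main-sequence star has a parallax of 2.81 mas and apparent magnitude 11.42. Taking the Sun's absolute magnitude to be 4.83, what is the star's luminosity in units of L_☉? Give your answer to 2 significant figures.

L/L_☉ ≈ 2.9

d = 1/p = 1000/2.81 mas = 355.9 pc
M = m − 5 log₁₀ d + 5 = 11.42 − 5·2.5513 + 5 = 3.664
M − M_☉ = 3.664 − 4.83 = -1.166
L/L_☉ = 10^(−0.4 × -1.166) = 2.928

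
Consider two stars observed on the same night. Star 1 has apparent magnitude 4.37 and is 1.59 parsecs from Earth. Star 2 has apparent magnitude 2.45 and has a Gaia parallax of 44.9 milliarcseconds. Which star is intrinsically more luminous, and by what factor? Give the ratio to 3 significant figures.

Star 1: M = m − 5 log₁₀ d + 5 = 4.37 − 5·0.2014 + 5 = 8.363
Star 2: p = 44.9 mas = 0.0449″ → d = 1/p = 22.27 pc
Star 2: M = m − 5 log₁₀ d + 5 = 2.45 − 5·1.3478 + 5 = 0.711
ΔM = M_1 − M_2 = 8.363 − (0.711) = 7.652; smaller M is more luminous → Star 2.
L ratio = 10^(0.4 |ΔM|) = 10^3.061 = 1150

Star 2 is more luminous, by a factor of 1150.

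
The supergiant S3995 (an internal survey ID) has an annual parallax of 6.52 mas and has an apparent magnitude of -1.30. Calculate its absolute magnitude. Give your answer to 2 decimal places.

M ≈ -7.23

p = 6.52 mas = 6.52×10^-3″ → d = 1/p = 153.4 pc
5 log₁₀(d/10 pc) = 5 log₁₀(153.4) − 5 = 5.929
M = m − 5 log₁₀(d/10) = -1.30 − 5.929 = -7.229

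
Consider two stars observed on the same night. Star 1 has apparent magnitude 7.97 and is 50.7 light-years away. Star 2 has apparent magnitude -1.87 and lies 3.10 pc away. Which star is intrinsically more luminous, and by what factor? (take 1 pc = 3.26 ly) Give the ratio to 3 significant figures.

Star 1: d = 50.7 ly / 3.26 = 15.55 pc
Star 1: M = m − 5 log₁₀ d + 5 = 7.97 − 5·1.1918 + 5 = 7.011
Star 2: M = m − 5 log₁₀ d + 5 = -1.87 − 5·0.4914 + 5 = 0.673
ΔM = M_1 − M_2 = 7.011 − (0.673) = 6.338; smaller M is more luminous → Star 2.
L ratio = 10^(0.4 |ΔM|) = 10^2.535 = 342.9

Star 2 is more luminous, by a factor of 343.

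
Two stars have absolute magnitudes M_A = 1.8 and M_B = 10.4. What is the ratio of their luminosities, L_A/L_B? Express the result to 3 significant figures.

ΔM = M_A − M_B = -8.6
L_A/L_B = 10^(−0.4 ΔM) = 10^3.440 = 2754

L_A/L_B ≈ 2750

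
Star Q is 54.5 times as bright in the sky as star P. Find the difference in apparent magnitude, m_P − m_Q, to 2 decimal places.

Pogson: Δm = −2.5 log₁₀(ratio) = −2.5 log₁₀(54.5) = −2.5 × 1.7364 = -4.341
Star Q is brighter so has the smaller magnitude: m_P − m_Q is positive.

m_P − m_Q ≈ 4.34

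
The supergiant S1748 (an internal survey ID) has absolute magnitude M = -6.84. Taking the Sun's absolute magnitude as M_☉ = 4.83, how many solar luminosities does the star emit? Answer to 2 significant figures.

L/L_☉ ≈ 47000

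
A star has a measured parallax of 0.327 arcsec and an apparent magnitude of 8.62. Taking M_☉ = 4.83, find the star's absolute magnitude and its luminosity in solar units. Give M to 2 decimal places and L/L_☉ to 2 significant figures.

d = 1/p = 1/0.327″ = 3.058 pc
M = m − 5 log₁₀ d + 5 = 8.62 − 5·0.4855 + 5 = 11.193
M − M_☉ = 11.193 − 4.83 = 6.363
L/L_☉ = 10^(−0.4 × 6.363) = 2.850×10^-3

M ≈ 11.19; L/L_☉ ≈ 2.9×10^-3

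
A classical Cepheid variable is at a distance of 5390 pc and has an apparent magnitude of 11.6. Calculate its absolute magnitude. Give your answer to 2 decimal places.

M ≈ -2.06

5 log₁₀(d/10 pc) = 5 log₁₀(5390) − 5 = 13.658
M = m − 5 log₁₀(d/10) = 11.6 − 13.658 = -2.058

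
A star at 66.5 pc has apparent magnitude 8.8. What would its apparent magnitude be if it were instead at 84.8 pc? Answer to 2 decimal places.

Flux ∝ 1/d², so Δm = 5 log₁₀(d₂/d₁) = 5 log₁₀(84.8/66.5) = 0.528
m₂ = m₁ + Δm = 8.8 + (0.528) = 9.328

m ≈ 9.33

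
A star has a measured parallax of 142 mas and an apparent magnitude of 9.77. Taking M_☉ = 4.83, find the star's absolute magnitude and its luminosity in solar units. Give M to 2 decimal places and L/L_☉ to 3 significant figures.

M ≈ 10.53; L/L_☉ ≈ 5.24×10^-3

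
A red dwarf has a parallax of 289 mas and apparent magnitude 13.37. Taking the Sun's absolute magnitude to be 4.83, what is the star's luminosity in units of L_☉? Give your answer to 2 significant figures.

d = 1/p = 1000/289 mas = 3.460 pc
M = m − 5 log₁₀ d + 5 = 13.37 − 5·0.5391 + 5 = 15.674
M − M_☉ = 15.674 − 4.83 = 10.844
L/L_☉ = 10^(−0.4 × 10.844) = 4.594×10^-5

L/L_☉ ≈ 4.6×10^-5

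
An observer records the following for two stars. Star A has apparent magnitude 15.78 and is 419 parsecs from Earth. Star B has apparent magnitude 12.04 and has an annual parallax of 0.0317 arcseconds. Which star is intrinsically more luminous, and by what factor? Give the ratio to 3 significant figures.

Star A: M = m − 5 log₁₀ d + 5 = 15.78 − 5·2.6222 + 5 = 7.669
Star B: d = 1/p = 1/0.0317″ = 31.55 pc
Star B: M = m − 5 log₁₀ d + 5 = 12.04 − 5·1.4989 + 5 = 9.545
ΔM = M_A − M_B = 7.669 − (9.545) = -1.876; smaller M is more luminous → Star A.
L ratio = 10^(0.4 |ΔM|) = 10^0.751 = 5.630

Star A is more luminous, by a factor of 5.63.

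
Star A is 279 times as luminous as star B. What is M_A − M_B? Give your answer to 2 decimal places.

M_A − M_B ≈ -6.11

Pogson: ΔM = −2.5 log₁₀(ratio) = −2.5 log₁₀(279) = −2.5 × 2.4456 = -6.114
Star A is brighter, so it has the smaller magnitude: the difference is negative.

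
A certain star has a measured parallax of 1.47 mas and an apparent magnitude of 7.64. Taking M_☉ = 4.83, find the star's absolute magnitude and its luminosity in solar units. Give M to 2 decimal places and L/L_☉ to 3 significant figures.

d = 1/p = 1000/1.47 mas = 680.3 pc
M = m − 5 log₁₀ d + 5 = 7.64 − 5·2.8327 + 5 = -1.523
M − M_☉ = -1.523 − 4.83 = -6.353
L/L_☉ = 10^(−0.4 × -6.353) = 347.8

M ≈ -1.52; L/L_☉ ≈ 348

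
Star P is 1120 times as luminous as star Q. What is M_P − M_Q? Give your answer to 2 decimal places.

M_P − M_Q ≈ -7.62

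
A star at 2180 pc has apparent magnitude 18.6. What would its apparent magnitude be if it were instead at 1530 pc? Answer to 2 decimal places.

Flux ∝ 1/d², so Δm = 5 log₁₀(d₂/d₁) = 5 log₁₀(1530/2180) = -0.769
m₂ = m₁ + Δm = 18.6 + (-0.769) = 17.831

m ≈ 17.83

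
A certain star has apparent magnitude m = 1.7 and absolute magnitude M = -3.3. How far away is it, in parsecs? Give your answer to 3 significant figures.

d ≈ 100 pc

Distance modulus: m − M = 1.7 − (-3.3) = 5.000
m − M = 5 log₁₀ d − 5
log₁₀ d = (m − M)/5 + 1 = 2.0000
d = 10^2.0000 = 100.0 pc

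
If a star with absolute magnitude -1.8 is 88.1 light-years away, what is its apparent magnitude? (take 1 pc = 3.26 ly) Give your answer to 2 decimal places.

d = 88.1 ly / 3.26 = 27.02 pc
m = M + 5 log₁₀ d − 5 = -1.8 + 5·1.4318 − 5 = 0.359

m ≈ 0.36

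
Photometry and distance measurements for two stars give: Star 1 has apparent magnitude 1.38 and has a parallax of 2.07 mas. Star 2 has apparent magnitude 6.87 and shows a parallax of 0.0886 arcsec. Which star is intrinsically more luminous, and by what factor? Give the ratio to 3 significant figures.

Star 1: p = 2.07 mas = 2.07×10^-3″ → d = 1/p = 483.1 pc
Star 1: M = m − 5 log₁₀ d + 5 = 1.38 − 5·2.6840 + 5 = -7.040
Star 2: d = 1/p = 1/0.0886″ = 11.29 pc
Star 2: M = m − 5 log₁₀ d + 5 = 6.87 − 5·1.0526 + 5 = 6.607
ΔM = M_1 − M_2 = -7.040 − (6.607) = -13.647; smaller M is more luminous → Star 1.
L ratio = 10^(0.4 |ΔM|) = 10^5.459 = 287700

Star 1 is more luminous, by a factor of 288000.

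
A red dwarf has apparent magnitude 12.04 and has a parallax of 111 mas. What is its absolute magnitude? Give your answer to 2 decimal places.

p = 111 mas = 0.111″ → d = 1/p = 9.009 pc
5 log₁₀(d/10 pc) = 5 log₁₀(9.009) − 5 = -0.227
M = m − 5 log₁₀(d/10) = 12.04 + 0.227 = 12.267

M ≈ 12.27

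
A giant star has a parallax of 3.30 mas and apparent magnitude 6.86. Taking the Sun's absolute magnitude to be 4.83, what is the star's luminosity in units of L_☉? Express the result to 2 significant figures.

L/L_☉ ≈ 140

d = 1/p = 1000/3.30 mas = 303.0 pc
M = m − 5 log₁₀ d + 5 = 6.86 − 5·2.4815 + 5 = -0.547
M − M_☉ = -0.547 − 4.83 = -5.377
L/L_☉ = 10^(−0.4 × -5.377) = 141.6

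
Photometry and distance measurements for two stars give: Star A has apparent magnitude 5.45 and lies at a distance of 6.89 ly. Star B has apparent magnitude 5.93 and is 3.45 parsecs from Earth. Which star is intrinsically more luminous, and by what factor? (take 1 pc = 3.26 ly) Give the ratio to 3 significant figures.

Star B is more luminous, by a factor of 1.71.

Star A: d = 6.89 ly / 3.26 = 2.113 pc
Star A: M = m − 5 log₁₀ d + 5 = 5.45 − 5·0.3250 + 5 = 8.825
Star B: M = m − 5 log₁₀ d + 5 = 5.93 − 5·0.5378 + 5 = 8.241
ΔM = M_A − M_B = 8.825 − (8.241) = 0.584; smaller M is more luminous → Star B.
L ratio = 10^(0.4 |ΔM|) = 10^0.234 = 1.713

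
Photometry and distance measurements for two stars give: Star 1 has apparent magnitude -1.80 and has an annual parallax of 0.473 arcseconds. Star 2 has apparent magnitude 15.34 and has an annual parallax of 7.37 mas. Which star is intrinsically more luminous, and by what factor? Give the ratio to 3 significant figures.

Star 1 is more luminous, by a factor of 1740.

Star 1: d = 1/p = 1/0.473″ = 2.114 pc
Star 1: M = m − 5 log₁₀ d + 5 = -1.80 − 5·0.3251 + 5 = 1.574
Star 2: p = 7.37 mas = 7.37×10^-3″ → d = 1/p = 135.7 pc
Star 2: M = m − 5 log₁₀ d + 5 = 15.34 − 5·2.1325 + 5 = 9.677
ΔM = M_1 − M_2 = 1.574 − (9.677) = -8.103; smaller M is more luminous → Star 1.
L ratio = 10^(0.4 |ΔM|) = 10^3.241 = 1743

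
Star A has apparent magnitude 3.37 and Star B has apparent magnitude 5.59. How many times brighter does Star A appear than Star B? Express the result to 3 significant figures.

7.73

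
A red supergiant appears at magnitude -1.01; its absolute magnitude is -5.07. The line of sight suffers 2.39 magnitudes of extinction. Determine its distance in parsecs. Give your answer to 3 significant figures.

d ≈ 21.6 pc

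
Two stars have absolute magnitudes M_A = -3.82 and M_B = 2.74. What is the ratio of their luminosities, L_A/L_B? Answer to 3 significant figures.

ΔM = M_A − M_B = -6.56
L_A/L_B = 10^(−0.4 ΔM) = 10^2.624 = 420.7

L_A/L_B ≈ 421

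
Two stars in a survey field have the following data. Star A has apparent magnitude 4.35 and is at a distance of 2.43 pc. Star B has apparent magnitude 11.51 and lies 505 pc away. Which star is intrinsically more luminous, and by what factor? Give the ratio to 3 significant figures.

Star B is more luminous, by a factor of 59.1.

Star A: M = m − 5 log₁₀ d + 5 = 4.35 − 5·0.3856 + 5 = 7.422
Star B: M = m − 5 log₁₀ d + 5 = 11.51 − 5·2.7033 + 5 = 2.994
ΔM = M_A − M_B = 7.422 − (2.994) = 4.428; smaller M is more luminous → Star B.
L ratio = 10^(0.4 |ΔM|) = 10^1.771 = 59.07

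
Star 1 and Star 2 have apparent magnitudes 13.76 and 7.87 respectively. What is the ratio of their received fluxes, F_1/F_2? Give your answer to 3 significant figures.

F_1/F_2 ≈ 4.41×10^-3

Δm = 13.76 − (7.87) = 5.89
Flux ratio = 10^(−0.4 Δm) = 10^(−0.4 × 5.89) = 10^-2.356 = 4.406×10^-3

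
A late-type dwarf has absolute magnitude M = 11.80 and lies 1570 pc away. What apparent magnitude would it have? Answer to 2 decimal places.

m ≈ 22.78

m = M + 5 log₁₀ d − 5 = 11.80 + 5·3.1959 − 5 = 22.779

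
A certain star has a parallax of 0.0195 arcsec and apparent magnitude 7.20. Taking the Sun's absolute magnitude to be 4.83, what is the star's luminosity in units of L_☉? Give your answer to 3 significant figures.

d = 1/p = 1/0.0195″ = 51.28 pc
M = m − 5 log₁₀ d + 5 = 7.20 − 5·1.7100 + 5 = 3.650
M − M_☉ = 3.650 − 4.83 = -1.180
L/L_☉ = 10^(−0.4 × -1.180) = 2.964

L/L_☉ ≈ 2.96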